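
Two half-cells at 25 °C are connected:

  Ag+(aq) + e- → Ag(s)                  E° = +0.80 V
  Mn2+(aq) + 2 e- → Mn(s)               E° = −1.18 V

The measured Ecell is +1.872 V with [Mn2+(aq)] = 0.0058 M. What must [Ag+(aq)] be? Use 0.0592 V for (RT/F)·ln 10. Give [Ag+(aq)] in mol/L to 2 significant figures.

With Ag⁺/Ag at the cathode and Mn²⁺/Mn at the anode, E°cell = +0.80 − (−1.18) = +1.98 V (n = 2).
From the Nernst equation, log Q = n(E° − E)/0.0592 = 2·(+1.98 − (+1.872))/0.0592 = 3.649.
The balanced reaction is 2 Ag+(aq) + Mn(s) → 2 Ag(s) + Mn2+(aq), so Q = [Mn2+(aq)] / [Ag+(aq)]^2.
Solving for the unknown gives log [Ag+(aq)] = −2.943, so [Ag+(aq)] ≈ 0.0011 M.

0.0011 M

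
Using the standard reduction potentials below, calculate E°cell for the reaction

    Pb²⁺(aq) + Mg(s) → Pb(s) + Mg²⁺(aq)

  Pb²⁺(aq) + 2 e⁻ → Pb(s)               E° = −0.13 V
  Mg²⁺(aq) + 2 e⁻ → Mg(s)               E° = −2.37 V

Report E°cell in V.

Pb²⁺(aq) gains electrons, so the Pb²⁺/Pb couple is the cathode; the Mg²⁺/Mg couple is the anode.
E°cell = E°(cathode) − E°(anode) = −0.13 − (−2.37) = +2.24 V.
The positive value indicates the reaction is spontaneous as written.

+2.24 V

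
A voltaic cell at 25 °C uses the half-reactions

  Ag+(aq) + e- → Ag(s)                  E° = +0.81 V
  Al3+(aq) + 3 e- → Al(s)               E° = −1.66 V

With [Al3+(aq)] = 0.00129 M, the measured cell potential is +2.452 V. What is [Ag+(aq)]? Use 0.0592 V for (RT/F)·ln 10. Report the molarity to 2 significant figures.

With Ag⁺/Ag at the cathode and Al³⁺/Al at the anode, E°cell = +0.81 − (−1.66) = +2.47 V (n = 3).
Since E = E° − (0.0592/n)·log Q, log Q = n(E° − E)/0.0592 = 0.912.
The balanced reaction is 3 Ag+(aq) + Al(s) → 3 Ag(s) + Al3+(aq), so Q = [Al3+(aq)] / [Ag+(aq)]^3.
Solving for the unknown gives log [Ag+(aq)] = −1.267, so [Ag+(aq)] ≈ 0.054 M.

0.054 M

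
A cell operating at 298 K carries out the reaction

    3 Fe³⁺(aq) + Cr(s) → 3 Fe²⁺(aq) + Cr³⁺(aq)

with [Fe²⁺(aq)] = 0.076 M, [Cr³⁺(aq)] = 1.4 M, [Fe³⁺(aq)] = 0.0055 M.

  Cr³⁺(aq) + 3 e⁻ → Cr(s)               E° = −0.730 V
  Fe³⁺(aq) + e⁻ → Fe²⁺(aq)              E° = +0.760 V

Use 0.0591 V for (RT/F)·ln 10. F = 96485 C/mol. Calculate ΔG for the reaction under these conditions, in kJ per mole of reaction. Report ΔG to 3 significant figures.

With Fe³⁺/Fe²⁺ reduced at the cathode, E°cell = +0.760 − (−0.730) = +1.490 V and n = 3.
The reaction quotient is ([Fe²⁺(aq)]^3·[Cr³⁺(aq)]) / [Fe³⁺(aq)]^3 = 3.69×10^3; by Nernst, E = +1.490 − (0.0591/3)(3.567) = +1.4197 V.
ΔG = −nFE = −(3)(96485)(+1.4197) J/mol = −411 kJ/mol.

−411 kJ/mol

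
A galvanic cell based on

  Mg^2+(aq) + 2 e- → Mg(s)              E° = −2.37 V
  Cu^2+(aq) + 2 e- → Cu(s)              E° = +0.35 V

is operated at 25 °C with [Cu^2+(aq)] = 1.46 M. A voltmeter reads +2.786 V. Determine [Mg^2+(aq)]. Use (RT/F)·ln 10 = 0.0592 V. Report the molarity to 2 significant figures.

With Cu²⁺/Cu at the cathode and Mg²⁺/Mg at the anode, E°cell = +0.35 − (−2.37) = +2.72 V (n = 2).
Rearranging E = E° − (0.0592/n)·log Q gives log Q = 2(+2.72 − (+2.786))/0.0592 = −2.230.
Balancing electrons gives Cu^2+(aq) + Mg(s) → Cu(s) + Mg^2+(aq); thus Q = [Mg^2+(aq)] / [Cu^2+(aq)].
Substituting the known concentrations and solving, log [Mg^2+(aq)] = −2.066 and [Mg^2+(aq)] = 0.0086 M.

0.0086 M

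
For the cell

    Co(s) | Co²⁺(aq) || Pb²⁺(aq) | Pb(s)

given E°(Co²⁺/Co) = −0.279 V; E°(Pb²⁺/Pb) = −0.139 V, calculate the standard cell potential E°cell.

By convention the left-hand electrode in cell notation is the anode (oxidation) and the right-hand electrode is the cathode (reduction).
E°cell = E°(right) − E°(left) = −0.139 − (−0.279) = +0.140 V.

+0.140 V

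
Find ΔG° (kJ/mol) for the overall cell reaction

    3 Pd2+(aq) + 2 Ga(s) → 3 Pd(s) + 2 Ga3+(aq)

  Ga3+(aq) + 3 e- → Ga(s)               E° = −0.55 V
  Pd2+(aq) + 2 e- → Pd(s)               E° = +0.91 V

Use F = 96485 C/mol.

−845 kJ/mol

In the reaction as written Pd2+(aq) is reduced, so the Pd²⁺/Pd couple is the cathode and Ga³⁺/Ga is the anode.
E°cell = +0.91 − (−0.55) = +1.46 V; balancing electrons gives n = 6.
ΔG° = −nFE°cell = −(6)(96485)(+1.46) J/mol = −845 kJ/mol.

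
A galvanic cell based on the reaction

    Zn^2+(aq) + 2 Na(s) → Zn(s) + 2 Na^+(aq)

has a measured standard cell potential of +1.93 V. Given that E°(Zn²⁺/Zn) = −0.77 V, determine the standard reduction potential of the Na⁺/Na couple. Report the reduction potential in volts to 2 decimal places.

−2.70 V

In the reaction as written the Zn²⁺/Zn couple is reduced (cathode) and Na⁺/Na is oxidized (anode), so E°cell = E°(Zn²⁺/Zn) − E°(Na⁺/Na).
E°(Na⁺/Na) = E°(cathode) − E°cell = −0.77 − (+1.93) = −2.70 V.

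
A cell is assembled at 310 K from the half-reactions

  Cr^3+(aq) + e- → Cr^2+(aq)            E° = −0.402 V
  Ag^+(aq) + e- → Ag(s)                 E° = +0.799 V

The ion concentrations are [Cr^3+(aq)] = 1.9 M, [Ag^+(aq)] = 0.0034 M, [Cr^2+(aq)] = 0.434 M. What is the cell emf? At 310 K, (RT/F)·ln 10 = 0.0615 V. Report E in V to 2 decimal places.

+1.01 V

Since E°(Ag⁺/Ag) > E°(Cr³⁺/Cr²⁺), Ag⁺/Ag serves as the cathode.
E°cell = E°cat − E°an = +0.799 − (−0.402) = +1.201 V; n = 1.
Balancing gives Ag^+(aq) + Cr^2+(aq) → Ag(s) + Cr^3+(aq); hence Q = [Cr^3+(aq)] / ([Ag^+(aq)]·[Cr^2+(aq)]) = 1.29×10^3 (log Q = 3.110).
By the Nernst equation, E = +1.201 − (0.0615/1)·(3.110) = +1.01 V.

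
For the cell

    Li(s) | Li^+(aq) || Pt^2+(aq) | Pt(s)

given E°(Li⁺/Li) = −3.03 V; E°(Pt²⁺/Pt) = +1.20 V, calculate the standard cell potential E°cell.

+4.23 V

By convention the left-hand electrode in cell notation is the anode (oxidation) and the right-hand electrode is the cathode (reduction).
E°cell = E°(right) − E°(left) = +1.20 − (−3.03) = +4.23 V.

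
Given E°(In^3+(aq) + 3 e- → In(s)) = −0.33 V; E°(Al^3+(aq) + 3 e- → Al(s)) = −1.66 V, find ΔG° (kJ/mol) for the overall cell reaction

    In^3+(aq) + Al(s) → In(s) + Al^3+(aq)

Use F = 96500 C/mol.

−385 kJ/mol

In the reaction as written In^3+(aq) is reduced, so the In³⁺/In couple is the cathode and Al³⁺/Al is the anode.
E°cell = −0.33 − (−1.66) = +1.33 V; balancing electrons gives n = 3.
ΔG° = −nFE°cell = −(3)(96500)(+1.33) J/mol = −385 kJ/mol.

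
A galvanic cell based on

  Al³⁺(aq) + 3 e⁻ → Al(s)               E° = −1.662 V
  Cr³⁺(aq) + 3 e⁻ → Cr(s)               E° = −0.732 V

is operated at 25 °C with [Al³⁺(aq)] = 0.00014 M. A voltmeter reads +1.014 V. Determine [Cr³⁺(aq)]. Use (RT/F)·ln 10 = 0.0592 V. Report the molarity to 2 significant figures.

The Cr³⁺/Cr couple has the larger reduction potential, so it is the cathode: E°cell = −0.732 − (−1.662) = +0.930 V and n = 3.
Since E = E° − (0.0592/n)·log Q, log Q = n(E° − E)/0.0592 = −4.257.
The balanced reaction is Cr³⁺(aq) + Al(s) → Cr(s) + Al³⁺(aq), so Q = [Al³⁺(aq)] / [Cr³⁺(aq)].
Isolating [Cr³⁺(aq)] in Q = 10^{−4.257} yields log [Cr³⁺(aq)] = 0.403, i.e. 2.5 M.

2.5 M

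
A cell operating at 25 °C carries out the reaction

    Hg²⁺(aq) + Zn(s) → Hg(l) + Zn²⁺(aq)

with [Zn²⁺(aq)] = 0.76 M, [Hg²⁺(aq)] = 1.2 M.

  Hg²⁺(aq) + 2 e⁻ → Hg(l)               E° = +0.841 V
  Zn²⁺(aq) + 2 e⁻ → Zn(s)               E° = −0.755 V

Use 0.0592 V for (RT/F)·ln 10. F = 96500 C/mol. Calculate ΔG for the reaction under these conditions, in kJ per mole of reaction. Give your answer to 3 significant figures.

−309 kJ/mol

With Hg²⁺/Hg reduced at the cathode, E°cell = +0.841 − (−0.755) = +1.596 V and n = 2.
Q = [Zn²⁺(aq)] / [Hg²⁺(aq)] = 0.633, so log Q = −0.198 and E = +1.596 − (0.0592/2)(−0.198) = +1.6019 V.
Finally ΔG = −nFE = −(2)(96500 C/mol)(+1.6019 V) = −309 kJ/mol.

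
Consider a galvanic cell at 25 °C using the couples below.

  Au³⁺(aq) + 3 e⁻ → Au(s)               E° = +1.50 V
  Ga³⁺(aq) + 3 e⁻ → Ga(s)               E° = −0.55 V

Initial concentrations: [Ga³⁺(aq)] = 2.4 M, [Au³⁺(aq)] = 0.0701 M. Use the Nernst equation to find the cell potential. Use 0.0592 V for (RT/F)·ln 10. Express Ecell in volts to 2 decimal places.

+2.02 V

Au³⁺/Au is reduced (cathode, E° = +1.50 V) and Ga³⁺/Ga is oxidized (anode).
E°cell = E°cat − E°an = +1.50 − (−0.55) = +2.05 V; n = 3.
For the overall reaction Au³⁺(aq) + Ga(s) → Au(s) + Ga³⁺(aq), Q = [Ga³⁺(aq)] / [Au³⁺(aq)] = 34.2, giving log Q = 1.534.
E = E° − (0.0592/n)·log Q = +2.05 − (0.0592/3)(1.534) = +2.02 V.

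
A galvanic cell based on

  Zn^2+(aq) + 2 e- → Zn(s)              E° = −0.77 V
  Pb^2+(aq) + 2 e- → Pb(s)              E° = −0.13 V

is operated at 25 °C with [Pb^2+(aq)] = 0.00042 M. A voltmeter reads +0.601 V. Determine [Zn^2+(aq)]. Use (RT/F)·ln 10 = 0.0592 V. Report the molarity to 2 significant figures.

With Pb²⁺/Pb at the cathode and Zn²⁺/Zn at the anode, E°cell = −0.13 − (−0.77) = +0.64 V (n = 2).
From the Nernst equation, log Q = n(E° − E)/0.0592 = 2·(+0.64 − (+0.601))/0.0592 = 1.318.
For Pb^2+(aq) + Zn(s) → Pb(s) + Zn^2+(aq), the reaction quotient is Q = [Zn^2+(aq)] / [Pb^2+(aq)].
Isolating [Zn^2+(aq)] in Q = 10^{1.318} yields log [Zn^2+(aq)] = −2.059, i.e. 0.0087 M.

0.0087 M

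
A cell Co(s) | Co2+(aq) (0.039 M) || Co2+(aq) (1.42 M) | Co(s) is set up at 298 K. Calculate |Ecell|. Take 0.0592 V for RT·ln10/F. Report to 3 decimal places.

For a concentration cell E°cell = 0, since both electrodes use the same couple.
The compartment with the higher Co2+(aq) concentration (1.42 M) acts as the cathode; ions are reduced there and produced at the dilute (0.039 M) anode.
With n = 2, Ecell = −(0.0592/2)·log([dilute]/[conc]) = −(0.0592/2)·log(0.039/1.42) = +0.046 V.

0.046 V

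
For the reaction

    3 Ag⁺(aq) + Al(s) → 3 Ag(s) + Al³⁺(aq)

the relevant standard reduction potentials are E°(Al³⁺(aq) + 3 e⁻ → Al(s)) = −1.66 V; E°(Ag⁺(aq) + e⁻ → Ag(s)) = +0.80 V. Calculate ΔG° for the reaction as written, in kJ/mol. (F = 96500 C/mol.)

In the reaction as written Ag⁺(aq) is reduced, so the Ag⁺/Ag couple is the cathode and Al³⁺/Al is the anode.
E°cell = +0.80 − (−1.66) = +2.46 V; balancing electrons gives n = 3.
ΔG° = −nFE°cell = −(3)(96500)(+2.46) J/mol = −712 kJ/mol.

−712 kJ/mol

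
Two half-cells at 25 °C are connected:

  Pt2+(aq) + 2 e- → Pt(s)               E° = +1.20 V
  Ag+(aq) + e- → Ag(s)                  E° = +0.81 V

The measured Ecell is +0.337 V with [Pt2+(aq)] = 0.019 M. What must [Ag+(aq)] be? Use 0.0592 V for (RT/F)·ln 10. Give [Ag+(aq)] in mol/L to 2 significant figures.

The Pt²⁺/Pt couple has the larger reduction potential, so it is the cathode: E°cell = +1.20 − (+0.81) = +0.39 V and n = 2.
Rearranging E = E° − (0.0592/n)·log Q gives log Q = 2(+0.39 − (+0.337))/0.0592 = 1.791.
The balanced reaction is Pt2+(aq) + 2 Ag(s) → Pt(s) + 2 Ag+(aq), so Q = [Ag+(aq)]^2 / [Pt2+(aq)].
Substituting the known concentrations and solving, log [Ag+(aq)] = 0.035 and [Ag+(aq)] = 1.1 M.

1.1 M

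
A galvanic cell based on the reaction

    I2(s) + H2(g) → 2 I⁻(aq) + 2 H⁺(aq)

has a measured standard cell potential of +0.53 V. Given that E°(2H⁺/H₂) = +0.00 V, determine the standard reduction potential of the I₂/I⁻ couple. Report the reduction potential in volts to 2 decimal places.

+0.53 V

In the reaction as written the I₂/I⁻ couple is reduced (cathode) and 2H⁺/H₂ is oxidized (anode), so E°cell = E°(I₂/I⁻) − E°(2H⁺/H₂).
E°(I₂/I⁻) = E°cell + E°(anode) = +0.53 + (+0.00) = +0.53 V.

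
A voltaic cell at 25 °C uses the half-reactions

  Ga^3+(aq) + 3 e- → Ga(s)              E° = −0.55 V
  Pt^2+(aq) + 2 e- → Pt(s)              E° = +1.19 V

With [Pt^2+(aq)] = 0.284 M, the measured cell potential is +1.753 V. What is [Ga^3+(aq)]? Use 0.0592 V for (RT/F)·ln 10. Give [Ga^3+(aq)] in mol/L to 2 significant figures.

Pt²⁺/Pt is the cathode (higher E°); E°cell = +1.19 − (−0.55) = +1.74 V with n = 6.
Since E = E° − (0.0592/n)·log Q, log Q = n(E° − E)/0.0592 = −1.318.
For 3 Pt^2+(aq) + 2 Ga(s) → 3 Pt(s) + 2 Ga^3+(aq), the reaction quotient is Q = [Ga^3+(aq)]^2 / [Pt^2+(aq)]^3.
Substituting the known concentrations and solving, log [Ga^3+(aq)] = −1.479 and [Ga^3+(aq)] = 0.033 M.

0.033 M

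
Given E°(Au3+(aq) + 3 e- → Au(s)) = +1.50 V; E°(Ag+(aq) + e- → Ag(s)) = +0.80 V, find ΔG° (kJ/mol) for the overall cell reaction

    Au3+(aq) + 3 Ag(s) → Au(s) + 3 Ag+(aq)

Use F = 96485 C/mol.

−203 kJ/mol

In the reaction as written Au3+(aq) is reduced, so the Au³⁺/Au couple is the cathode and Ag⁺/Ag is the anode.
E°cell = +1.50 − (+0.80) = +0.70 V; balancing electrons gives n = 3.
ΔG° = −nFE°cell = −(3)(96485)(+0.70) J/mol = −203 kJ/mol.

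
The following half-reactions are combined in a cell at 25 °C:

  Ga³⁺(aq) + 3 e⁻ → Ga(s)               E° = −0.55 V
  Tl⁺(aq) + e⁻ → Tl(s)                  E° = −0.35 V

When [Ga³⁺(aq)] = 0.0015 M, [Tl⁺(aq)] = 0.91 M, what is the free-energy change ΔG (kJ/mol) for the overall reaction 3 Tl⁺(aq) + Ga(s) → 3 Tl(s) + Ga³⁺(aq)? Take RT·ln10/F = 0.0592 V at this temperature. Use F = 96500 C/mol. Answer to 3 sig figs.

The standard cell potential is −0.35 − (−0.55) = +0.20 V, with n = 3 electrons in the balanced equation.
Here Q = [Ga³⁺(aq)] / [Tl⁺(aq)]^3 = 0.00199 (log Q = −2.701), giving E = +0.20 − (0.0592/3)·(−2.701) = +0.2533 V.
ΔG = −nFE = −(3)(96500)(+0.2533) J/mol = −73.3 kJ/mol.

−73.3 kJ/mol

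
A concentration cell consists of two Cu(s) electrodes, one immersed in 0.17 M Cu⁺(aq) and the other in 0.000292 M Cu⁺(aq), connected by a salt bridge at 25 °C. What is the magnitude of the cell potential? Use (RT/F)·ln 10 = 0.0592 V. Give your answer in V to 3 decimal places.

For a concentration cell E°cell = 0, since both electrodes use the same couple.
The compartment with the higher Cu⁺(aq) concentration (0.17 M) acts as the cathode; ions are reduced there and produced at the dilute (0.000292 M) anode.
With n = 1, Ecell = −(0.0592/1)·log([dilute]/[conc]) = −(0.0592/1)·log(0.000292/0.17) = +0.164 V.

0.164 V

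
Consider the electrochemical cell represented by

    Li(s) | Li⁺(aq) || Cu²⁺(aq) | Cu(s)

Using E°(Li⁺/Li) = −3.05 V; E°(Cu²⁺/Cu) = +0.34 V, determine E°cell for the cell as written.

+3.39 V

By convention the left-hand electrode in cell notation is the anode (oxidation) and the right-hand electrode is the cathode (reduction).
E°cell = E°(right) − E°(left) = +0.34 − (−3.05) = +3.39 V.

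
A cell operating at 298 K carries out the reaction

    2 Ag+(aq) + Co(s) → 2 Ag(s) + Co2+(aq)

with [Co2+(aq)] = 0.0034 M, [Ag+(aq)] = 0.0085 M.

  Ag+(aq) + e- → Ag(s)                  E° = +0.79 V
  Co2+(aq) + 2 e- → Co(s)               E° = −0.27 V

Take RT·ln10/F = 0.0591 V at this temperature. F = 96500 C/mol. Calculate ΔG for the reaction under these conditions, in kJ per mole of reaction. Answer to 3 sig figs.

−195 kJ/mol

The standard cell potential is +0.79 − (−0.27) = +1.06 V, with n = 2 electrons in the balanced equation.
Q = [Co2+(aq)] / [Ag+(aq)]^2 = 47.1, so log Q = 1.673 and E = +1.06 − (0.0591/2)(1.673) = +1.0106 V.
Then ΔG = −nFE = −2 × 96500 × +1.0106 J/mol = −195 kJ/mol.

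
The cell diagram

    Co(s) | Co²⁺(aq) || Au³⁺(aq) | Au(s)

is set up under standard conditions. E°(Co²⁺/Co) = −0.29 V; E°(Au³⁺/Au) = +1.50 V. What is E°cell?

+1.79 V

By convention the left-hand electrode in cell notation is the anode (oxidation) and the right-hand electrode is the cathode (reduction).
E°cell = E°(right) − E°(left) = +1.50 − (−0.29) = +1.79 V.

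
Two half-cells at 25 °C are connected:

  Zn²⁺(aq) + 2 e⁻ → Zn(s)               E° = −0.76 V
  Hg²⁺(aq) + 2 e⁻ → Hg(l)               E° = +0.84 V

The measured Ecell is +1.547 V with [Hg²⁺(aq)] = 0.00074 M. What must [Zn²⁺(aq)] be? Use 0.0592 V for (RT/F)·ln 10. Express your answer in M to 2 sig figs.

0.046 M

The Hg²⁺/Hg couple has the larger reduction potential, so it is the cathode: E°cell = +0.84 − (−0.76) = +1.60 V and n = 2.
Since E = E° − (0.0592/n)·log Q, log Q = n(E° − E)/0.0592 = 1.791.
The balanced reaction is Hg²⁺(aq) + Zn(s) → Hg(l) + Zn²⁺(aq), so Q = [Zn²⁺(aq)] / [Hg²⁺(aq)].
Substituting the known concentrations and solving, log [Zn²⁺(aq)] = −1.340 and [Zn²⁺(aq)] = 0.046 M.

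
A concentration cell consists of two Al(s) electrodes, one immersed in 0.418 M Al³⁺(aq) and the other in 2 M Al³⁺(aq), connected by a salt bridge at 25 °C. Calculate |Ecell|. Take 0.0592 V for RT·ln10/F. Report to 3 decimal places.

For a concentration cell E°cell = 0, since both electrodes use the same couple.
The compartment with the higher Al³⁺(aq) concentration (2 M) acts as the cathode; ions are reduced there and produced at the dilute (0.418 M) anode.
With n = 3, Ecell = −(0.0592/3)·log([dilute]/[conc]) = −(0.0592/3)·log(0.418/2) = +0.013 V.

0.013 V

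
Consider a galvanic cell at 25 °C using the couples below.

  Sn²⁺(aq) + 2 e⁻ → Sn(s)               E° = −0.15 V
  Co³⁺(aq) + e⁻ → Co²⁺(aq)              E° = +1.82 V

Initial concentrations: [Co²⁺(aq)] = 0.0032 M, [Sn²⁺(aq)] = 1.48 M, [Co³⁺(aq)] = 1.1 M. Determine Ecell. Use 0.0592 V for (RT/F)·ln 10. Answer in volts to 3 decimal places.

Since E°(Co³⁺/Co²⁺) > E°(Sn²⁺/Sn), Co³⁺/Co²⁺ serves as the cathode.
E°cell = +1.82 − (−0.15) = +1.97 V, with n = 2 electrons transferred.
Balancing gives 2 Co³⁺(aq) + Sn(s) → 2 Co²⁺(aq) + Sn²⁺(aq); hence Q = ([Co²⁺(aq)]^2·[Sn²⁺(aq)]) / [Co³⁺(aq)]^2 = 1.25×10^−5 (log Q = −4.902).
Applying E = E° − (RT ln10/nF)·log Q gives +1.97 − (0.0592/2)(−4.902) = +2.115 V.

+2.115 V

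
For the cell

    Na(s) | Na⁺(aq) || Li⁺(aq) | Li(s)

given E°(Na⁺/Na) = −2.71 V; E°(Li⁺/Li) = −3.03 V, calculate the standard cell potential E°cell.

By convention the left-hand electrode in cell notation is the anode (oxidation) and the right-hand electrode is the cathode (reduction).
E°cell = E°(right) − E°(left) = −3.03 − (−2.71) = −0.32 V.
The negative sign shows that, as written, the cell would require an external voltage to drive the reaction.

−0.32 V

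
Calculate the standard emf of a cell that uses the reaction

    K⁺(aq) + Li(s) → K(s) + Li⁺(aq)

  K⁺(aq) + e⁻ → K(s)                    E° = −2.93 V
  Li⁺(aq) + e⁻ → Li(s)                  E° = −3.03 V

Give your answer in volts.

K⁺(aq) gains electrons, so the K⁺/K couple is the cathode; the Li⁺/Li couple is the anode.
E°cell = E°(cathode) − E°(anode) = −2.93 − (−3.03) = +0.10 V.

+0.10 V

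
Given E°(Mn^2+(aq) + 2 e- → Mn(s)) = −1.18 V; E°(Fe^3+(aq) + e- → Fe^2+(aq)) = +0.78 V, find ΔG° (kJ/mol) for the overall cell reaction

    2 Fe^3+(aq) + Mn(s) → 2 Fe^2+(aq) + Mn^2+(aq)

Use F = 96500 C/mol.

In the reaction as written Fe^3+(aq) is reduced, so the Fe³⁺/Fe²⁺ couple is the cathode and Mn²⁺/Mn is the anode.
E°cell = +0.78 − (−1.18) = +1.96 V; balancing electrons gives n = 2.
ΔG° = −nFE°cell = −(2)(96500)(+1.96) J/mol = −378 kJ/mol.

−378 kJ/mol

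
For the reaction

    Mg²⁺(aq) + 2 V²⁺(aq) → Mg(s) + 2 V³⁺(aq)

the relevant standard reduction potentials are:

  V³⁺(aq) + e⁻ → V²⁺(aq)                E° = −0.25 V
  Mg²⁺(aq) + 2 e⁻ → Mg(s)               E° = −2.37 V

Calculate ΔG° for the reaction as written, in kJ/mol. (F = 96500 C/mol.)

+409 kJ/mol

In the reaction as written Mg²⁺(aq) is reduced, so the Mg²⁺/Mg couple is the cathode and V³⁺/V²⁺ is the anode.
E°cell = −2.37 − (−0.25) = −2.12 V; balancing electrons gives n = 2.
ΔG° = −nFE°cell = −(2)(96500)(−2.12) J/mol = +409 kJ/mol.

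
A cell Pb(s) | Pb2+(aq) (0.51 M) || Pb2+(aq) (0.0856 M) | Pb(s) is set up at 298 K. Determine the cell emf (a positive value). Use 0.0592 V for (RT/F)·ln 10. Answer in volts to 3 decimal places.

0.023 V

For a concentration cell E°cell = 0, since both electrodes use the same couple.
The compartment with the higher Pb2+(aq) concentration (0.51 M) acts as the cathode; ions are reduced there and produced at the dilute (0.0856 M) anode.
With n = 2, Ecell = −(0.0592/2)·log([dilute]/[conc]) = −(0.0592/2)·log(0.0856/0.51) = +0.023 V.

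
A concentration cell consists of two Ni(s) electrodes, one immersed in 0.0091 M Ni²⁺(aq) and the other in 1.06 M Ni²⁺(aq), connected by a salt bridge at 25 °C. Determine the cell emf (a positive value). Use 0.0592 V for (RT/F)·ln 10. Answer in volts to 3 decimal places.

0.061 V

For a concentration cell E°cell = 0, since both electrodes use the same couple.
The compartment with the higher Ni²⁺(aq) concentration (1.06 M) acts as the cathode; ions are reduced there and produced at the dilute (0.0091 M) anode.
With n = 2, Ecell = −(0.0592/2)·log([dilute]/[conc]) = −(0.0592/2)·log(0.0091/1.06) = +0.061 V.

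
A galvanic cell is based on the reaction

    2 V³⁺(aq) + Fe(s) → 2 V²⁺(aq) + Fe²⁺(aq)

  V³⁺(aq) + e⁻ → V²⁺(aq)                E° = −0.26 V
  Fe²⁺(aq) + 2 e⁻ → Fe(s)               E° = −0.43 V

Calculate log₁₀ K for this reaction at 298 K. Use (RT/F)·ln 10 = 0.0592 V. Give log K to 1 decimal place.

The V³⁺/V²⁺ couple is reduced (cathode); E°cell = −0.26 − (−0.43) = +0.17 V with n = 2.
At equilibrium E = 0, so log K = nE°cell / 0.0592 = (2)(+0.17) / 0.0592 = 5.7.

log K = 5.7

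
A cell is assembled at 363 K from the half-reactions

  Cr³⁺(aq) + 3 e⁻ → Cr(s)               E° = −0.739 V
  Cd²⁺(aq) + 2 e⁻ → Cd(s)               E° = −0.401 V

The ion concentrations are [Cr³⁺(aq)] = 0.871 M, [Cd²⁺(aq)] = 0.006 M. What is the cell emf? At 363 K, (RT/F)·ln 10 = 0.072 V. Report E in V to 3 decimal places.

Since E°(Cd²⁺/Cd) > E°(Cr³⁺/Cr), Cd²⁺/Cd serves as the cathode.
E°cell = −0.401 − (−0.739) = +0.338 V, with n = 6 electrons transferred.
Balancing gives 3 Cd²⁺(aq) + 2 Cr(s) → 3 Cd(s) + 2 Cr³⁺(aq); hence Q = [Cr³⁺(aq)]^2 / [Cd²⁺(aq)]^3 = 3.51×10^6 (log Q = 6.546).
E = E° − (0.072/n)·log Q = +0.338 − (0.072/6)(6.546) = +0.259 V.

+0.259 V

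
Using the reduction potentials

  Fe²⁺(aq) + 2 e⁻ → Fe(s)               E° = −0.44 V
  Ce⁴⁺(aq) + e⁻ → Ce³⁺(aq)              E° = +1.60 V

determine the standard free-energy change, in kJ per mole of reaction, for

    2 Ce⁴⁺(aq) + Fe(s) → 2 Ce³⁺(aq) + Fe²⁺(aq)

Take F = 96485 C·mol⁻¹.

−394 kJ/mol

In the reaction as written Ce⁴⁺(aq) is reduced, so the Ce⁴⁺/Ce³⁺ couple is the cathode and Fe²⁺/Fe is the anode.
E°cell = +1.60 − (−0.44) = +2.04 V; balancing electrons gives n = 2.
ΔG° = −nFE°cell = −(2)(96485)(+2.04) J/mol = −394 kJ/mol.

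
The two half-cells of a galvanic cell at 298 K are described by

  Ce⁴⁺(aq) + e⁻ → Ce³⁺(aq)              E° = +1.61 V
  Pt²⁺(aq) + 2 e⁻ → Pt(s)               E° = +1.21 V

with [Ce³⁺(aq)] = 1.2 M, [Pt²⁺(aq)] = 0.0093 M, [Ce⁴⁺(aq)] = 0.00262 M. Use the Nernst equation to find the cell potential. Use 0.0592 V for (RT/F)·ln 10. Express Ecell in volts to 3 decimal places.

+0.303 V

Since E°(Ce⁴⁺/Ce³⁺) > E°(Pt²⁺/Pt), Ce⁴⁺/Ce³⁺ serves as the cathode.
E°cell = +1.61 − (+1.21) = +0.40 V, with n = 2 electrons transferred.
For the overall reaction 2 Ce⁴⁺(aq) + Pt(s) → 2 Ce³⁺(aq) + Pt²⁺(aq), Q = ([Ce³⁺(aq)]^2·[Pt²⁺(aq)]) / [Ce⁴⁺(aq)]^2 = 1.95×10^3, giving log Q = 3.290.
E = E° − (0.0592/n)·log Q = +0.40 − (0.0592/2)(3.290) = +0.303 V.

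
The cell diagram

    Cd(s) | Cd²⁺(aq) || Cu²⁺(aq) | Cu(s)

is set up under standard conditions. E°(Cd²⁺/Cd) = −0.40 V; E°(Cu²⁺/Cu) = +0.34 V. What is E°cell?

By convention the left-hand electrode in cell notation is the anode (oxidation) and the right-hand electrode is the cathode (reduction).
E°cell = E°(right) − E°(left) = +0.34 − (−0.40) = +0.74 V.

+0.74 V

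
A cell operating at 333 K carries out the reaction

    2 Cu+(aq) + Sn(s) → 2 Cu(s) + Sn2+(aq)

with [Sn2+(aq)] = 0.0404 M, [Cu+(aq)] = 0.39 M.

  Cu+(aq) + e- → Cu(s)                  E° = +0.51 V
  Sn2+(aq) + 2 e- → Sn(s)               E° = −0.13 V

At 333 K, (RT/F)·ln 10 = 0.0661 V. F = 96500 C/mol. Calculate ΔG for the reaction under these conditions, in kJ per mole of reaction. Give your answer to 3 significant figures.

−127 kJ/mol

With Cu⁺/Cu reduced at the cathode, E°cell = +0.51 − (−0.13) = +0.64 V and n = 2.
Here Q = [Sn2+(aq)] / [Cu+(aq)]^2 = 0.266 (log Q = −0.576), giving E = +0.64 − (0.0661/2)·(−0.576) = +0.6590 V.
Finally ΔG = −nFE = −(2)(96500 C/mol)(+0.6590 V) = −127 kJ/mol.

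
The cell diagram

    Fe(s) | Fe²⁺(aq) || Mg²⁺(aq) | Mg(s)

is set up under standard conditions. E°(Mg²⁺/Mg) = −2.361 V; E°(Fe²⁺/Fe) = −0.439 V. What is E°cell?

−1.922 V

By convention the left-hand electrode in cell notation is the anode (oxidation) and the right-hand electrode is the cathode (reduction).
E°cell = E°(right) − E°(left) = −2.361 − (−0.439) = −1.922 V.
The negative sign shows that, as written, the cell would require an external voltage to drive the reaction.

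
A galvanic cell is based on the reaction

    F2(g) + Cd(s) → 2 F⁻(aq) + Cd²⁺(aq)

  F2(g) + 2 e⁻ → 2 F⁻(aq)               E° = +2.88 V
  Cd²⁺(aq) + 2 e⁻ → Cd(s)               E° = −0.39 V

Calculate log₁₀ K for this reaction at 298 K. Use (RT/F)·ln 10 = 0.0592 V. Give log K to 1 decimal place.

The F₂/F⁻ couple is reduced (cathode); E°cell = +2.88 − (−0.39) = +3.27 V with n = 2.
At equilibrium E = 0, so log K = nE°cell / 0.0592 = (2)(+3.27) / 0.0592 = 110.5.

log K = 110.5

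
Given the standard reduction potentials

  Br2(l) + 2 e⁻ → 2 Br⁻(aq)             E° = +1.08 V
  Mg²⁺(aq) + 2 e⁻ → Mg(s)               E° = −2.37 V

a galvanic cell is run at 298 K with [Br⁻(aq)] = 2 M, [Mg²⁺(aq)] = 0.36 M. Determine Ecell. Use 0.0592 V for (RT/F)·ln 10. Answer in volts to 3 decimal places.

+3.445 V

Br₂/Br⁻ is reduced (cathode, E° = +1.08 V) and Mg²⁺/Mg is oxidized (anode).
E°cell = E°cat − E°an = +1.08 − (−2.37) = +3.45 V; n = 2.
The balanced reaction is Br2(l) + Mg(s) → 2 Br⁻(aq) + Mg²⁺(aq), so Q = [Br⁻(aq)]^2·[Mg²⁺(aq)] = 1.44 and log Q = 0.158.
Applying E = E° − (RT ln10/nF)·log Q gives +3.45 − (0.0592/2)(0.158) = +3.445 V.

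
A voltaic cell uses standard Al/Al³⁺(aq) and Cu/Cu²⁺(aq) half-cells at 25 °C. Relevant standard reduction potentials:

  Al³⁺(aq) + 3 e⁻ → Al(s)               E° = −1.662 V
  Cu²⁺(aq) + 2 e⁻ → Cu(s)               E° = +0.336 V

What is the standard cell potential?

Of the two couples in this cell, the one with the more positive reduction potential is reduced at the cathode: here that is Cu²⁺/Cu (+0.336 V); Al³⁺/Al (−1.662 V) is the anode.
E°cell = E°(cathode) − E°(anode) = +0.336 − (−1.662) = +1.998 V.

+1.998 V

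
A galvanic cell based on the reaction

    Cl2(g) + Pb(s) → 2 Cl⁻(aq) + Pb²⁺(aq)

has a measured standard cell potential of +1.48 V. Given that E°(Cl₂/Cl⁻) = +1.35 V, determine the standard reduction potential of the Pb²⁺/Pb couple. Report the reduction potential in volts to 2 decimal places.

In the reaction as written the Cl₂/Cl⁻ couple is reduced (cathode) and Pb²⁺/Pb is oxidized (anode), so E°cell = E°(Cl₂/Cl⁻) − E°(Pb²⁺/Pb).
E°(Pb²⁺/Pb) = E°(cathode) − E°cell = +1.35 − (+1.48) = −0.13 V.

−0.13 V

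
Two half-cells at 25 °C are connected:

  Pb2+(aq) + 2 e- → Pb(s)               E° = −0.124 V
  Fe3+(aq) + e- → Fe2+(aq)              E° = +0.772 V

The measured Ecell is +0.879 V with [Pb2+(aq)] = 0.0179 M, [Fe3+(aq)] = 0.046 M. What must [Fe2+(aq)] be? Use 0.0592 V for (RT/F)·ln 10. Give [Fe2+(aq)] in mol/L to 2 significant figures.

With Fe³⁺/Fe²⁺ at the cathode and Pb²⁺/Pb at the anode, E°cell = +0.772 − (−0.124) = +0.896 V (n = 2).
Rearranging E = E° − (0.0592/n)·log Q gives log Q = 2(+0.896 − (+0.879))/0.0592 = 0.574.
For 2 Fe3+(aq) + Pb(s) → 2 Fe2+(aq) + Pb2+(aq), the reaction quotient is Q = ([Fe2+(aq)]^2·[Pb2+(aq)]) / [Fe3+(aq)]^2.
Solving for the unknown gives log [Fe2+(aq)] = −0.177, so [Fe2+(aq)] ≈ 0.67 M.

0.67 M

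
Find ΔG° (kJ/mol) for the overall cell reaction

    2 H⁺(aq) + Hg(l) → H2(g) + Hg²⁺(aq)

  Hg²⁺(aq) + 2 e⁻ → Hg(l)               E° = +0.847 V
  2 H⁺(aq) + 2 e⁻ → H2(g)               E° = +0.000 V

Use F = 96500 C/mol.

+163 kJ/mol

In the reaction as written H⁺(aq) is reduced, so the 2H⁺/H₂ couple is the cathode and Hg²⁺/Hg is the anode.
E°cell = +0.000 − (+0.847) = −0.847 V; balancing electrons gives n = 2.
ΔG° = −nFE°cell = −(2)(96500)(−0.847) J/mol = +163 kJ/mol.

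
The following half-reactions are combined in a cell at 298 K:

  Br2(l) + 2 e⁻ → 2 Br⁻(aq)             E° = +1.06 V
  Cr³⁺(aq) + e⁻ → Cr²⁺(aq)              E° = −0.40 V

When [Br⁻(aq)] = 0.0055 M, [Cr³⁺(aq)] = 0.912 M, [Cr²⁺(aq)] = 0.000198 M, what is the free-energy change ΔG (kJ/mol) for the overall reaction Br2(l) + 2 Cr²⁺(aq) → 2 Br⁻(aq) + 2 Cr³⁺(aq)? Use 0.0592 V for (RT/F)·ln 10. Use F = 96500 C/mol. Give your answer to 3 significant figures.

−266 kJ/mol

The standard cell potential is +1.06 − (−0.40) = +1.46 V, with n = 2 electrons in the balanced equation.
Here Q = ([Br⁻(aq)]^2·[Cr³⁺(aq)]^2) / [Cr²⁺(aq)]^2 = 642 (log Q = 2.807), giving E = +1.46 − (0.0592/2)·(2.807) = +1.3769 V.
Then ΔG = −nFE = −2 × 96500 × +1.3769 J/mol = −266 kJ/mol.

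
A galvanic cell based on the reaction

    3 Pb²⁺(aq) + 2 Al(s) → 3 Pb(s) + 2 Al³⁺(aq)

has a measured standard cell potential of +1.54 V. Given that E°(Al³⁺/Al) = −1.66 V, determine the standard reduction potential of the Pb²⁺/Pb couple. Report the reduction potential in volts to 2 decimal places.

In the reaction as written the Pb²⁺/Pb couple is reduced (cathode) and Al³⁺/Al is oxidized (anode), so E°cell = E°(Pb²⁺/Pb) − E°(Al³⁺/Al).
E°(Pb²⁺/Pb) = E°cell + E°(anode) = +1.54 + (−1.66) = −0.12 V.

−0.12 V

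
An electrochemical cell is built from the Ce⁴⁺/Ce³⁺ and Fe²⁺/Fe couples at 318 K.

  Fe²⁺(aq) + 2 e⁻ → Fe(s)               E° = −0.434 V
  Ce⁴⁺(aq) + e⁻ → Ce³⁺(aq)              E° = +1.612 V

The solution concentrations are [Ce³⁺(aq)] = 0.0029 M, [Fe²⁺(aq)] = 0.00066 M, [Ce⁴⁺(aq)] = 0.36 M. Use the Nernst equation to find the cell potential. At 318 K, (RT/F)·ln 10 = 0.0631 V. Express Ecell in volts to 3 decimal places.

The Ce⁴⁺/Ce³⁺ couple has the more positive E°, so it is the cathode; Fe²⁺/Fe is the anode.
E°cell = E°cat − E°an = +1.612 − (−0.434) = +2.046 V; n = 2.
Balancing gives 2 Ce⁴⁺(aq) + Fe(s) → 2 Ce³⁺(aq) + Fe²⁺(aq); hence Q = ([Ce³⁺(aq)]^2·[Fe²⁺(aq)]) / [Ce⁴⁺(aq)]^2 = 4.28×10^−8 (log Q = −7.368).
By the Nernst equation, E = +2.046 − (0.0631/2)·(−7.368) = +2.278 V.

+2.278 V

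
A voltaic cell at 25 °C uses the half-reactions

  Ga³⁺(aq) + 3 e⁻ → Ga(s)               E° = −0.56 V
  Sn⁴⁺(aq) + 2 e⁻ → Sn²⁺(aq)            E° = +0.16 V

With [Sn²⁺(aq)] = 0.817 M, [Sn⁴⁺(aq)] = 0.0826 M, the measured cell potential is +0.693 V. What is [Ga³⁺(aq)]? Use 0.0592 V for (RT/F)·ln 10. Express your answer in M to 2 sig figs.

0.75 M

With Sn⁴⁺/Sn²⁺ at the cathode and Ga³⁺/Ga at the anode, E°cell = +0.16 − (−0.56) = +0.72 V (n = 6).
Rearranging E = E° − (0.0592/n)·log Q gives log Q = 6(+0.72 − (+0.693))/0.0592 = 2.736.
The balanced reaction is 3 Sn⁴⁺(aq) + 2 Ga(s) → 3 Sn²⁺(aq) + 2 Ga³⁺(aq), so Q = ([Sn²⁺(aq)]^3·[Ga³⁺(aq)]^2) / [Sn⁴⁺(aq)]^3.
Substituting the known concentrations and solving, log [Ga³⁺(aq)] = −0.125 and [Ga³⁺(aq)] = 0.75 M.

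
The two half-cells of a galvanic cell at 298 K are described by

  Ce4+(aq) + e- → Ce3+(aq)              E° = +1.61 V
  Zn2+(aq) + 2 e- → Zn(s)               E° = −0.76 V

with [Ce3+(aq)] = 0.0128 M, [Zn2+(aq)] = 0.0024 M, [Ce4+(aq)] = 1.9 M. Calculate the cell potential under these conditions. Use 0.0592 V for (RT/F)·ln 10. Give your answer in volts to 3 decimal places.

+2.576 V

Since E°(Ce⁴⁺/Ce³⁺) > E°(Zn²⁺/Zn), Ce⁴⁺/Ce³⁺ serves as the cathode.
The standard potential is +1.61 − (−0.76) = +2.37 V and the balanced reaction transfers n = 2 electrons.
For the overall reaction 2 Ce4+(aq) + Zn(s) → 2 Ce3+(aq) + Zn2+(aq), Q = ([Ce3+(aq)]^2·[Zn2+(aq)]) / [Ce4+(aq)]^2 = 1.09×10^−7, giving log Q = −6.963.
By the Nernst equation, E = +2.37 − (0.0592/2)·(−6.963) = +2.576 V.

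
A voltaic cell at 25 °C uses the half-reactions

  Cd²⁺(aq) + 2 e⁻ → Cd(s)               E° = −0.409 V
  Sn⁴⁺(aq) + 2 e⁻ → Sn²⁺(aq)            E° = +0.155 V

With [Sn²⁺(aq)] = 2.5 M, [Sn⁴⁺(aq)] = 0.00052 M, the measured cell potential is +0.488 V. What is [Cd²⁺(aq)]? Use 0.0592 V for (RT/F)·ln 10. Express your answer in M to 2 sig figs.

0.077 M

With Sn⁴⁺/Sn²⁺ at the cathode and Cd²⁺/Cd at the anode, E°cell = +0.155 − (−0.409) = +0.564 V (n = 2).
Since E = E° − (0.0592/n)·log Q, log Q = n(E° − E)/0.0592 = 2.568.
The balanced reaction is Sn⁴⁺(aq) + Cd(s) → Sn²⁺(aq) + Cd²⁺(aq), so Q = ([Sn²⁺(aq)]·[Cd²⁺(aq)]) / [Sn⁴⁺(aq)].
Substituting the known concentrations and solving, log [Cd²⁺(aq)] = −1.114 and [Cd²⁺(aq)] = 0.077 M.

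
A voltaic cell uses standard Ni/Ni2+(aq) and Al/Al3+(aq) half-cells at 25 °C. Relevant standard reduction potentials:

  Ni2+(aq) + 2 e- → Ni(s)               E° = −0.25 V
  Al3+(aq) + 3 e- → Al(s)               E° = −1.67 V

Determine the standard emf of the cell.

Of the two couples in this cell, the one with the more positive reduction potential is reduced at the cathode: here that is Ni²⁺/Ni (−0.25 V); Al³⁺/Al (−1.67 V) is the anode.
E°cell = E°(cathode) − E°(anode) = −0.25 − (−1.67) = +1.42 V.

+1.42 V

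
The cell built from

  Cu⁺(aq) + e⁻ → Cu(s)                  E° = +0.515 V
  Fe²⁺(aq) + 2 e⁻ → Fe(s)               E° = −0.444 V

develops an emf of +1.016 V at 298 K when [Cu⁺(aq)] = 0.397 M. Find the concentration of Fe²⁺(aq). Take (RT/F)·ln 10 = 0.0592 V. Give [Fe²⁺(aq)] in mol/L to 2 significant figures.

0.0019 M

Cu⁺/Cu is the cathode (higher E°); E°cell = +0.515 − (−0.444) = +0.959 V with n = 2.
From the Nernst equation, log Q = n(E° − E)/0.0592 = 2·(+0.959 − (+1.016))/0.0592 = −1.926.
Balancing electrons gives 2 Cu⁺(aq) + Fe(s) → 2 Cu(s) + Fe²⁺(aq); thus Q = [Fe²⁺(aq)] / [Cu⁺(aq)]^2.
Isolating [Fe²⁺(aq)] in Q = 10^{−1.926} yields log [Fe²⁺(aq)] = −2.728, i.e. 0.0019 M.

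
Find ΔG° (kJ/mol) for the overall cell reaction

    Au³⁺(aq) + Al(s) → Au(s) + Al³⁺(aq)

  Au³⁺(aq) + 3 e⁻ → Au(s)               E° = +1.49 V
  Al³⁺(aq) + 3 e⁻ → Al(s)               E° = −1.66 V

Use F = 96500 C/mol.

−912 kJ/mol

In the reaction as written Au³⁺(aq) is reduced, so the Au³⁺/Au couple is the cathode and Al³⁺/Al is the anode.
E°cell = +1.49 − (−1.66) = +3.15 V; balancing electrons gives n = 3.
ΔG° = −nFE°cell = −(3)(96500)(+3.15) J/mol = −912 kJ/mol.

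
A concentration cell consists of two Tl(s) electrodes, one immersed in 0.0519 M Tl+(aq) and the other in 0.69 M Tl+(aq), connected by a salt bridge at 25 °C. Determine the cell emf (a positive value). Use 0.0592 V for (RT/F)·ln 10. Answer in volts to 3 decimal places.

For a concentration cell E°cell = 0, since both electrodes use the same couple.
The compartment with the higher Tl+(aq) concentration (0.69 M) acts as the cathode; ions are reduced there and produced at the dilute (0.0519 M) anode.
With n = 1, Ecell = −(0.0592/1)·log([dilute]/[conc]) = −(0.0592/1)·log(0.0519/0.69) = +0.067 V.

0.067 V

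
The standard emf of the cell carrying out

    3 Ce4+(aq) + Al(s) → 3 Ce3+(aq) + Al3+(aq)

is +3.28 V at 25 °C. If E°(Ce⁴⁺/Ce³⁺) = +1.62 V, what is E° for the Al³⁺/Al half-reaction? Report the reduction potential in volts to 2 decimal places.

In the reaction as written the Ce⁴⁺/Ce³⁺ couple is reduced (cathode) and Al³⁺/Al is oxidized (anode), so E°cell = E°(Ce⁴⁺/Ce³⁺) − E°(Al³⁺/Al).
E°(Al³⁺/Al) = E°(cathode) − E°cell = +1.62 − (+3.28) = −1.66 V.

−1.66 V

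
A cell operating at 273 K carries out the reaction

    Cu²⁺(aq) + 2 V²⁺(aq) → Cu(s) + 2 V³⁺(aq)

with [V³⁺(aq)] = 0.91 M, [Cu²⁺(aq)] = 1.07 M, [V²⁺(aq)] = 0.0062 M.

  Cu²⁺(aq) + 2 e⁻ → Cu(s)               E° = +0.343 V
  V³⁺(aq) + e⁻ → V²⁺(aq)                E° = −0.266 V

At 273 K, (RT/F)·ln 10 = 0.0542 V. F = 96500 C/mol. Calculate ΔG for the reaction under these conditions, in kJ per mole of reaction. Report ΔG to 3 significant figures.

The standard cell potential is +0.343 − (−0.266) = +0.609 V, with n = 2 electrons in the balanced equation.
Here Q = [V³⁺(aq)]^2 / ([Cu²⁺(aq)]·[V²⁺(aq)]^2) = 2.01×10^4 (log Q = 4.304), giving E = +0.609 − (0.0542/2)·(4.304) = +0.4924 V.
ΔG = −nFE = −(2)(96500)(+0.4924) J/mol = −95.0 kJ/mol.

−95.0 kJ/mol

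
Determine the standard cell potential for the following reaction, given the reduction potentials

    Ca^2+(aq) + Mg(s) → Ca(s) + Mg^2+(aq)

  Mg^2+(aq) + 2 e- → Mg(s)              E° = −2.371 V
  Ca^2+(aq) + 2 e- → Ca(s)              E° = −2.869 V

−0.498 V

Ca^2+(aq) gains electrons, so the Ca²⁺/Ca couple is the cathode; the Mg²⁺/Mg couple is the anode.
E°cell = E°(cathode) − E°(anode) = −2.869 − (−2.371) = −0.498 V.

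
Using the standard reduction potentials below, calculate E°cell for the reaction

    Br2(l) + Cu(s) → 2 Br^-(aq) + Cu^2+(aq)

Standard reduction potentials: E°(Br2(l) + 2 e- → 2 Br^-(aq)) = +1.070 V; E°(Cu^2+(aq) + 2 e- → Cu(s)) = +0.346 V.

In the reaction as written, Br2(l) is reduced (cathode) and Cu^2+(aq) is produced by oxidation at the anode.
E°cell = E°(cathode) − E°(anode) = +1.070 − (+0.346) = +0.724 V.

+0.724 V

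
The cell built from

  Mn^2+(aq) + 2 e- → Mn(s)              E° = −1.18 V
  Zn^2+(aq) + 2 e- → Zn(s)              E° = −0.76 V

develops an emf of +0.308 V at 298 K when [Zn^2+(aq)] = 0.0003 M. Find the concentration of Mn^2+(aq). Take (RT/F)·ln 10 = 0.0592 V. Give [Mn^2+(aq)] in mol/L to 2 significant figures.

The Zn²⁺/Zn couple has the larger reduction potential, so it is the cathode: E°cell = −0.76 − (−1.18) = +0.42 V and n = 2.
Since E = E° − (0.0592/n)·log Q, log Q = n(E° − E)/0.0592 = 3.784.
Balancing electrons gives Zn^2+(aq) + Mn(s) → Zn(s) + Mn^2+(aq); thus Q = [Mn^2+(aq)] / [Zn^2+(aq)].
Isolating [Mn^2+(aq)] in Q = 10^{3.784} yields log [Mn^2+(aq)] = 0.261, i.e. 1.8 M.

1.8 M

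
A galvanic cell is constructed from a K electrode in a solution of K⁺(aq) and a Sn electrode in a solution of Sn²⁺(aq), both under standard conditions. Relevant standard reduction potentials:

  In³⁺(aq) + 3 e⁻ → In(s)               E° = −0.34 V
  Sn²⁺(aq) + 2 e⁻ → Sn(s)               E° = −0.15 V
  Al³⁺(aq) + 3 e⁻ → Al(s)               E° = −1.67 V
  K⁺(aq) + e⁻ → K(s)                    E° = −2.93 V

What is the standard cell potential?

The Sn²⁺/Sn couple has the higher E°, so Sn ion is reduced (cathode) and K is oxidized (anode).
E°cell = E°(cathode) − E°(anode) = −0.15 − (−2.93) = +2.78 V.

+2.78 V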